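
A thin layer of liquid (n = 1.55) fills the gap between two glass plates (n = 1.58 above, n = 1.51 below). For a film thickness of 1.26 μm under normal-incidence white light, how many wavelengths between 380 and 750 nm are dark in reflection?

At the upper boundary (n = 1.58 to n = 1.55) the reflected ray undergoes no phase shift.
At the lower boundary (n = 1.55 to n = 1.51) the reflected ray undergoes no phase shift.
Zero or two π shifts → no net half-wave offset.
For minimum reflection here: 2 n t = (m + ½) λ.
λ = 2 n t / (m + ½) = 3906 / (m + ½) nm.
m=4: 868 nm (IR); m=5: 710 nm (visible); m=6: 601 nm (visible); m=7: 521 nm (visible); m=8: 460 nm (visible); m=9: 411 nm (visible); m=10: 372 nm (UV).

5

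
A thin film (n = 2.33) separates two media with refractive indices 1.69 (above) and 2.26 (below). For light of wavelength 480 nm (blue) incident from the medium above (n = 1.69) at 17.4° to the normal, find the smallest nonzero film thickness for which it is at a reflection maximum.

Ray reflecting at the top interface goes from n = 1.69 toward n = 2.33: a half-wave phase shift.
Bottom surface (2.33 → 2.26): reflection off a lower-index medium gives no phase shift.
Exactly one π shift → a net half-wave offset.
So the condition for constructive reflection is 2 n t cos θ_r = (m + ½) λ.
Snell's law: 1.69 sin 17.4° = 2.33 sin θ_r → sin θ_r = 0.217, cos θ_r = 0.976.
Minimum at m = 0: t = λ / (4 n cos θ_r) = 480 / (4 × 2.33 × 0.976) = 52.8 nm.

52.8 nm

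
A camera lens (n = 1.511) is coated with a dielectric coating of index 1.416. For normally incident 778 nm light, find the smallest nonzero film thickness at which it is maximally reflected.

275 nm

Ray reflecting at the top interface goes from n = 1.0 toward n = 1.416: a half-wave phase shift.
Bottom surface (1.416 → 1.511): reflection off a higher-index medium gives a half-wave phase shift.
Zero or two π shifts → no net half-wave offset.
So the condition for constructive reflection is 2 n t = m λ.
Minimum nonzero at m = 1: t = λ / (2 n) = 778 / (2 × 1.416) = 275 nm.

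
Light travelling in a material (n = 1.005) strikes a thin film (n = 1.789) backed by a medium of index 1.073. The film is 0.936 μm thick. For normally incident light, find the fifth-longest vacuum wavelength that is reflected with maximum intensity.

744 nm

Ray reflecting at the top interface goes from n = 1.005 toward n = 1.789: a half-wave phase shift.
Bottom surface (1.789 → 1.073): reflection off a lower-index medium gives no phase shift.
Net: one phase inversion between the two reflected rays.
So the condition for constructive reflection is 2 n t = (m + ½) λ.
λ = 2 n t / (m + ½). The fifth-longest wavelength is m = 4: λ = 2 × 1.789 × 936 / 4.50 = 744 nm.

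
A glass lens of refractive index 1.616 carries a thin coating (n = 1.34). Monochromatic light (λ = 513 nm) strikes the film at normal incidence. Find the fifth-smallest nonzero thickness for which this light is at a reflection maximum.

Ray reflecting at the top interface goes from n = 1.0 toward n = 1.34: a half-wave phase shift.
Ray reflecting at the bottom interface goes from n = 1.34 toward n = 1.616: a half-wave phase shift.
The two reflections carry the same phase change, so no net offset.
So the condition for constructive reflection is 2 n t = m λ.
The fifth-smallest nonzero thickness corresponds to m = 5: t = m λ / (2 n) = 5.00 × 513 / (2 × 1.34) = 957 nm.

957 nm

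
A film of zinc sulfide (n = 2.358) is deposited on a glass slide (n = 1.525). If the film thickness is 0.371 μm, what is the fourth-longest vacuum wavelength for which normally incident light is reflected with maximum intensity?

Ray reflecting at the top interface goes from n = 1.0 toward n = 2.358: a half-wave phase shift.
At the lower boundary (n = 2.358 to n = 1.525) the reflected ray undergoes no phase shift.
Exactly one π shift → a net half-wave offset.
For strong reflection here: 2 n t = (m + ½) λ.
λ = 2 n t / (m + ½). The fourth-longest wavelength is m = 3: λ = 2 × 2.358 × 371 / 3.50 = 500 nm.

500 nm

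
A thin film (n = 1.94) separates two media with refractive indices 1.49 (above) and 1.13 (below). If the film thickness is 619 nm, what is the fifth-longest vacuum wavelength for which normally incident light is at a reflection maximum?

At the upper boundary (n = 1.49 to n = 1.94) the reflected ray undergoes a half-wave phase shift.
At the lower boundary (n = 1.94 to n = 1.13) the reflected ray undergoes no phase shift.
The two reflections differ by half a wavelength.
So the condition for constructive reflection is 2 n t = (m + ½) λ.
λ = 2 n t / (m + ½). The fifth-longest wavelength is m = 4: λ = 2 × 1.94 × 619 / 4.50 = 534 nm.

534 nm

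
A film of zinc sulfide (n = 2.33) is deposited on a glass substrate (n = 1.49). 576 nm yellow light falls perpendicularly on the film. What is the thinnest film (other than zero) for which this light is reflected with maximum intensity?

61.8 nm

At the upper boundary (n = 1.0 to n = 2.33) the reflected ray undergoes a half-wave phase shift.
Bottom surface (2.33 → 1.49): reflection off a lower-index medium gives no phase shift.
Net: one phase inversion between the two reflected rays.
So the condition for constructive reflection is 2 n t = (m + ½) λ.
Minimum at m = 0: t = λ / (4 n) = 576 / (4 × 2.33) = 61.8 nm.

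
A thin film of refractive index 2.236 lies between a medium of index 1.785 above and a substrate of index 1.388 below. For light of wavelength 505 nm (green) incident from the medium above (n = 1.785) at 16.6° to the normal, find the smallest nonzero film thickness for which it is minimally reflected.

116 nm

At the upper boundary (n = 1.785 to n = 2.236) the reflected ray undergoes a half-wave phase shift.
Bottom surface (2.236 → 1.388): reflection off a lower-index medium gives no phase shift.
Net: one phase inversion between the two reflected rays.
For dark reflection here: 2 n t cos θ_r = m λ.
Snell's law: 1.785 sin 16.6° = 2.236 sin θ_r → sin θ_r = 0.228, cos θ_r = 0.974.
Minimum nonzero at m = 1: t = λ / (2 n cos θ_r) = 505 / (2 × 2.236 × 0.974) = 116 nm.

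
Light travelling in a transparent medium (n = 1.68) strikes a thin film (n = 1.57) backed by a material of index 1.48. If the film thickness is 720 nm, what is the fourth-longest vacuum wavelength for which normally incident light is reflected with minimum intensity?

646 nm

Ray reflecting at the top interface goes from n = 1.68 toward n = 1.57: no phase shift.
Ray reflecting at the bottom interface goes from n = 1.57 toward n = 1.48: no phase shift.
Zero or two π shifts → no net half-wave offset.
With no net inversion, destructive interference in reflection requires 2 n t = (m + ½) λ.
λ = 2 n t / (m + ½). The fourth-longest wavelength is m = 3: λ = 2 × 1.57 × 720 / 3.50 = 646 nm.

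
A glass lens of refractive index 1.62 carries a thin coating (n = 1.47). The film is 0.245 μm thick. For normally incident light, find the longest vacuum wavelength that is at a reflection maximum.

720 nm

Top surface (1.0 → 1.47): reflection off a higher-index medium gives a half-wave phase shift.
Ray reflecting at the bottom interface goes from n = 1.47 toward n = 1.62: a half-wave phase shift.
The two reflections carry the same phase change, so no net offset.
With no net inversion, constructive interference in reflection requires 2 n t = m λ.
λ = 2 n t / m. The longest wavelength is m = 1: λ = 2 × 1.47 × 245 / 1.00 = 720 nm.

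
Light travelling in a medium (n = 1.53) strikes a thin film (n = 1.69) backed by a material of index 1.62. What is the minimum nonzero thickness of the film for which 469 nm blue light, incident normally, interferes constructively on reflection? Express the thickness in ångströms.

694 Å

Ray reflecting at the top interface goes from n = 1.53 toward n = 1.69: a half-wave phase shift.
At the lower boundary (n = 1.69 to n = 1.62) the reflected ray undergoes no phase shift.
Net: one phase inversion between the two reflected rays.
So the condition for constructive reflection is 2 n t = (m + ½) λ.
Minimum at m = 0: t = λ / (4 n) = 469 / (4 × 1.69) = 69.4 nm.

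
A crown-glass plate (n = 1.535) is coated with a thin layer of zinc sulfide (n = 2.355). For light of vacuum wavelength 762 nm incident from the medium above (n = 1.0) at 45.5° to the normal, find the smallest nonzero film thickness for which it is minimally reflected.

Top surface (1.0 → 2.355): reflection off a higher-index medium gives a half-wave phase shift.
At the lower boundary (n = 2.355 to n = 1.535) the reflected ray undergoes no phase shift.
Exactly one π shift → a net half-wave offset.
With one net inversion, destructive interference in reflection requires 2 n t cos θ_r = m λ.
Snell's law: 1.0 sin 45.5° = 2.355 sin θ_r → sin θ_r = 0.303, cos θ_r = 0.953.
Minimum nonzero at m = 1: t = λ / (2 n cos θ_r) = 762 / (2 × 2.355 × 0.953) = 170 nm.

170 nm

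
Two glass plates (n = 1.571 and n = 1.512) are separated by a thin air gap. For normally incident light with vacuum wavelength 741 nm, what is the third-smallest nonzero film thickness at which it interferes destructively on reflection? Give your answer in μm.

1.11 μm

At the upper boundary (n = 1.571 to n = 1.0) the reflected ray undergoes no phase shift.
At the lower boundary (n = 1.0 to n = 1.512) the reflected ray undergoes a half-wave phase shift.
Exactly one π shift → a net half-wave offset.
With one net inversion, destructive interference in reflection requires 2 n t = m λ.
The third-smallest nonzero thickness corresponds to m = 3: t = m λ / (2 n) = 3.00 × 741 / (2 × 1.0) = 1112 nm.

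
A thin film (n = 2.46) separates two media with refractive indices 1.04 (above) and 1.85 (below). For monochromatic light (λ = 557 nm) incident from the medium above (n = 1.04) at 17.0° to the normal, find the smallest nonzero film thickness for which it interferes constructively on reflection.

At the upper boundary (n = 1.04 to n = 2.46) the reflected ray undergoes a half-wave phase shift.
At the lower boundary (n = 2.46 to n = 1.85) the reflected ray undergoes no phase shift.
Exactly one π shift → a net half-wave offset.
So the condition for constructive reflection is 2 n t cos θ_r = (m + ½) λ.
Snell's law: 1.04 sin 17.0° = 2.46 sin θ_r → sin θ_r = 0.124, cos θ_r = 0.992.
Minimum at m = 0: t = λ / (4 n cos θ_r) = 557 / (4 × 2.46 × 0.992) = 57.0 nm.

57.0 nm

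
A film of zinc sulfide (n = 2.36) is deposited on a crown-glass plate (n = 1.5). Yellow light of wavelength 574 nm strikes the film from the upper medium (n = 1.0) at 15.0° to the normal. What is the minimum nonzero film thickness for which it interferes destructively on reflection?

122 nm

Ray reflecting at the top interface goes from n = 1.0 toward n = 2.36: a half-wave phase shift.
At the lower boundary (n = 2.36 to n = 1.5) the reflected ray undergoes no phase shift.
Net: one phase inversion between the two reflected rays.
For minimum reflection here: 2 n t cos θ_r = m λ.
Snell's law: 1.0 sin 15.0° = 2.36 sin θ_r → sin θ_r = 0.110, cos θ_r = 0.994.
Minimum nonzero at m = 1: t = λ / (2 n cos θ_r) = 574 / (2 × 2.36 × 0.994) = 122 nm.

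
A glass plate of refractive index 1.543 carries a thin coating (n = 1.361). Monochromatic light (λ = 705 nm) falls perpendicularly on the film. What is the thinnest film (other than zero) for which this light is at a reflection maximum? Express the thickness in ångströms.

At the upper boundary (n = 1.0 to n = 1.361) the reflected ray undergoes a half-wave phase shift.
Ray reflecting at the bottom interface goes from n = 1.361 toward n = 1.543: a half-wave phase shift.
Zero or two π shifts → no net half-wave offset.
With no net inversion, constructive interference in reflection requires 2 n t = m λ.
Minimum nonzero at m = 1: t = λ / (2 n) = 705 / (2 × 1.361) = 259 nm.

2590 Å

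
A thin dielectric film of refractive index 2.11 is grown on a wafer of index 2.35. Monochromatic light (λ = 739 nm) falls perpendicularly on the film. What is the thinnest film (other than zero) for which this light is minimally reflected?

Ray reflecting at the top interface goes from n = 1.0 toward n = 2.11: a half-wave phase shift.
Ray reflecting at the bottom interface goes from n = 2.11 toward n = 2.35: a half-wave phase shift.
The two reflections carry the same phase change, so no net offset.
So the condition for destructive reflection is 2 n t = (m + ½) λ.
Minimum at m = 0: t = λ / (4 n) = 739 / (4 × 2.11) = 87.6 nm.

87.6 nm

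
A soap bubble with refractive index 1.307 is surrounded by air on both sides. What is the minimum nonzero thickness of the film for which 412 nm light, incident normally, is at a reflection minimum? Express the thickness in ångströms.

Ray reflecting at the top interface goes from n = 1.0 toward n = 1.307: a half-wave phase shift.
Bottom surface (1.307 → 1.0): reflection off a lower-index medium gives no phase shift.
The two reflections differ by half a wavelength.
For weak reflection here: 2 n t = m λ.
Minimum nonzero at m = 1: t = λ / (2 n) = 412 / (2 × 1.307) = 158 nm.

1576 Å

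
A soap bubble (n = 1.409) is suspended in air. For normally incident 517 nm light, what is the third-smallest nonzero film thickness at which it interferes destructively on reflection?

At the upper boundary (n = 1.0 to n = 1.409) the reflected ray undergoes a half-wave phase shift.
At the lower boundary (n = 1.409 to n = 1.0) the reflected ray undergoes no phase shift.
The two reflections differ by half a wavelength.
With one net inversion, destructive interference in reflection requires 2 n t = m λ.
The third-smallest nonzero thickness corresponds to m = 3: t = m λ / (2 n) = 3.00 × 517 / (2 × 1.409) = 550 nm.

550 nm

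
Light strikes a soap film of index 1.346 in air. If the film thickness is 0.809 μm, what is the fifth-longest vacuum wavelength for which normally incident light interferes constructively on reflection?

484 nm

At the upper boundary (n = 1.0 to n = 1.346) the reflected ray undergoes a half-wave phase shift.
At the lower boundary (n = 1.346 to n = 1.0) the reflected ray undergoes no phase shift.
Net: one phase inversion between the two reflected rays.
For bright reflection here: 2 n t = (m + ½) λ.
λ = 2 n t / (m + ½). The fifth-longest wavelength is m = 4: λ = 2 × 1.346 × 809 / 4.50 = 484 nm.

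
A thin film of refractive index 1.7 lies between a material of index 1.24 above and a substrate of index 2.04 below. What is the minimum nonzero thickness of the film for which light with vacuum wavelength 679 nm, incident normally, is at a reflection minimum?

Top surface (1.24 → 1.7): reflection off a higher-index medium gives a half-wave phase shift.
Ray reflecting at the bottom interface goes from n = 1.7 toward n = 2.04: a half-wave phase shift.
Zero or two π shifts → no net half-wave offset.
With no net inversion, destructive interference in reflection requires 2 n t = (m + ½) λ.
Minimum at m = 0: t = λ / (4 n) = 679 / (4 × 1.7) = 99.9 nm.

99.9 nm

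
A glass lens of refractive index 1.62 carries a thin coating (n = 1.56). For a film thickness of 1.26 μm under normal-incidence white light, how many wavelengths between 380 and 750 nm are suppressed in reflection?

At the upper boundary (n = 1.0 to n = 1.56) the reflected ray undergoes a half-wave phase shift.
Bottom surface (1.56 → 1.62): reflection off a higher-index medium gives a half-wave phase shift.
Net: no relative phase inversion (both shifts match).
With no net inversion, destructive interference in reflection requires 2 n t = (m + ½) λ.
λ = 2 n t / (m + ½) = 3931 / (m + ½) nm.
m=4: 874 nm (IR); m=5: 715 nm (visible); m=6: 605 nm (visible); m=7: 524 nm (visible); m=8: 462 nm (visible); m=9: 414 nm (visible); m=10: 374 nm (UV).

5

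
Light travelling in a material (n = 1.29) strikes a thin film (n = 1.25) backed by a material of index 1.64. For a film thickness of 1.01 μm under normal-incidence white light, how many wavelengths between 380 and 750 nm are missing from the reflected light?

Ray reflecting at the top interface goes from n = 1.29 toward n = 1.25: no phase shift.
At the lower boundary (n = 1.25 to n = 1.64) the reflected ray undergoes a half-wave phase shift.
Exactly one π shift → a net half-wave offset.
So the condition for destructive reflection is 2 n t = m λ.
λ = 2 n t / m = 2525 / m nm.
m=3: 842 nm (IR); m=4: 631 nm (visible); m=5: 505 nm (visible); m=6: 421 nm (visible); m=7: 361 nm (UV).

3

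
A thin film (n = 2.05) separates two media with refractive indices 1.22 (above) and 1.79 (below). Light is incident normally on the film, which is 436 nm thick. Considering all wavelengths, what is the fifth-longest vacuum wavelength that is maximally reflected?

397 nm

Top surface (1.22 → 2.05): reflection off a higher-index medium gives a half-wave phase shift.
Bottom surface (2.05 → 1.79): reflection off a lower-index medium gives no phase shift.
Exactly one π shift → a net half-wave offset.
With one net inversion, constructive interference in reflection requires 2 n t = (m + ½) λ.
λ = 2 n t / (m + ½). The fifth-longest wavelength is m = 4: λ = 2 × 2.05 × 436 / 4.50 = 397 nm.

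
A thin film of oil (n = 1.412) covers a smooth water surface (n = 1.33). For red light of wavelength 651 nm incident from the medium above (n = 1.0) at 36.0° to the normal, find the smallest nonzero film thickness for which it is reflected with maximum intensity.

127 nm

Ray reflecting at the top interface goes from n = 1.0 toward n = 1.412: a half-wave phase shift.
At the lower boundary (n = 1.412 to n = 1.33) the reflected ray undergoes no phase shift.
Net: one phase inversion between the two reflected rays.
For maximum reflection here: 2 n t cos θ_r = (m + ½) λ.
Snell's law: 1.0 sin 36.0° = 1.412 sin θ_r → sin θ_r = 0.416, cos θ_r = 0.909.
Minimum at m = 0: t = λ / (4 n cos θ_r) = 651 / (4 × 1.412 × 0.909) = 127 nm.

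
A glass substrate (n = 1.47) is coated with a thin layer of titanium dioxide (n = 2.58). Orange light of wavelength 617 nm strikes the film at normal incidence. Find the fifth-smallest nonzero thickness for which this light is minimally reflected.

598 nm

Top surface (1.0 → 2.58): reflection off a higher-index medium gives a half-wave phase shift.
At the lower boundary (n = 2.58 to n = 1.47) the reflected ray undergoes no phase shift.
The two reflections differ by half a wavelength.
With one net inversion, destructive interference in reflection requires 2 n t = m λ.
The fifth-smallest nonzero thickness corresponds to m = 5: t = m λ / (2 n) = 5.00 × 617 / (2 × 2.58) = 598 nm.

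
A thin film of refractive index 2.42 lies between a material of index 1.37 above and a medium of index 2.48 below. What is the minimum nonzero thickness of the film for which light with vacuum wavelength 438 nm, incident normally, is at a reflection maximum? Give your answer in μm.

Ray reflecting at the top interface goes from n = 1.37 toward n = 2.42: a half-wave phase shift.
Ray reflecting at the bottom interface goes from n = 2.42 toward n = 2.48: a half-wave phase shift.
Net: no relative phase inversion (both shifts match).
So the condition for constructive reflection is 2 n t = m λ.
Minimum nonzero at m = 1: t = λ / (2 n) = 438 / (2 × 2.42) = 90.5 nm.

0.0905 μm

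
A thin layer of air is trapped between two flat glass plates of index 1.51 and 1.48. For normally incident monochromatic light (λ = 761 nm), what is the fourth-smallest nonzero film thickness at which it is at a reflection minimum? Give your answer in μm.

1.52 μm

Ray reflecting at the top interface goes from n = 1.51 toward n = 1.0: no phase shift.
Bottom surface (1.0 → 1.48): reflection off a higher-index medium gives a half-wave phase shift.
The two reflections differ by half a wavelength.
For minimum reflection here: 2 n t = m λ.
The fourth-smallest nonzero thickness corresponds to m = 4: t = m λ / (2 n) = 4.00 × 761 / (2 × 1.0) = 1522 nm.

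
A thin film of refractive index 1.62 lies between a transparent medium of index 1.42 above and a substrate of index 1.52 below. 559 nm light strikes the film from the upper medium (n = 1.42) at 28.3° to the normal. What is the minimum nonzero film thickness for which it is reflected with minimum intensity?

At the upper boundary (n = 1.42 to n = 1.62) the reflected ray undergoes a half-wave phase shift.
Ray reflecting at the bottom interface goes from n = 1.62 toward n = 1.52: no phase shift.
The two reflections differ by half a wavelength.
For weak reflection here: 2 n t cos θ_r = m λ.
Snell's law: 1.42 sin 28.3° = 1.62 sin θ_r → sin θ_r = 0.416, cos θ_r = 0.910.
Minimum nonzero at m = 1: t = λ / (2 n cos θ_r) = 559 / (2 × 1.62 × 0.910) = 190 nm.

190 nm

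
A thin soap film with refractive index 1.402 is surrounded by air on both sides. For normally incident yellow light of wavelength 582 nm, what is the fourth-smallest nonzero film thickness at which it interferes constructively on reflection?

At the upper boundary (n = 1.0 to n = 1.402) the reflected ray undergoes a half-wave phase shift.
Bottom surface (1.402 → 1.0): reflection off a lower-index medium gives no phase shift.
The two reflections differ by half a wavelength.
For bright reflection here: 2 n t = (m + ½) λ.
The fourth-smallest nonzero thickness corresponds to m = 3: t = (m + ½) λ / (2 n) = 3.50 × 582 / (2 × 1.402) = 726 nm.

726 nm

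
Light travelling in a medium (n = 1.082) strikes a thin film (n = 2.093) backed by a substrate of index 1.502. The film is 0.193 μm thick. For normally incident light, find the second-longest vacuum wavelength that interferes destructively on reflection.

Top surface (1.082 → 2.093): reflection off a higher-index medium gives a half-wave phase shift.
Bottom surface (2.093 → 1.502): reflection off a lower-index medium gives no phase shift.
Exactly one π shift → a net half-wave offset.
So the condition for destructive reflection is 2 n t = m λ.
λ = 2 n t / m. The second-longest wavelength is m = 2: λ = 2 × 2.093 × 193 / 2.00 = 404 nm.

404 nm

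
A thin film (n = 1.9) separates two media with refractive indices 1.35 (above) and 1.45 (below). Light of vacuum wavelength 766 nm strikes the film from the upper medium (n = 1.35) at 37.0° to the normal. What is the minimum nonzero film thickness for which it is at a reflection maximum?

111 nm

Top surface (1.35 → 1.9): reflection off a higher-index medium gives a half-wave phase shift.
At the lower boundary (n = 1.9 to n = 1.45) the reflected ray undergoes no phase shift.
Net: one phase inversion between the two reflected rays.
For strong reflection here: 2 n t cos θ_r = (m + ½) λ.
Snell's law: 1.35 sin 37.0° = 1.9 sin θ_r → sin θ_r = 0.428, cos θ_r = 0.904.
Minimum at m = 0: t = λ / (4 n cos θ_r) = 766 / (4 × 1.9 × 0.904) = 111 nm.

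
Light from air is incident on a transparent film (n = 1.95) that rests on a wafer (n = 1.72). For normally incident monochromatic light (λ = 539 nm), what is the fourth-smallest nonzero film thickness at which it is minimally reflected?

553 nm

Ray reflecting at the top interface goes from n = 1.0 toward n = 1.95: a half-wave phase shift.
Bottom surface (1.95 → 1.72): reflection off a lower-index medium gives no phase shift.
Exactly one π shift → a net half-wave offset.
With one net inversion, destructive interference in reflection requires 2 n t = m λ.
The fourth-smallest nonzero thickness corresponds to m = 4: t = m λ / (2 n) = 4.00 × 539 / (2 × 1.95) = 553 nm.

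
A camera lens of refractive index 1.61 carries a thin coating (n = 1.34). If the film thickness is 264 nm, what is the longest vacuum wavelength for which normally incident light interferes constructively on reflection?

708 nm

At the upper boundary (n = 1.0 to n = 1.34) the reflected ray undergoes a half-wave phase shift.
At the lower boundary (n = 1.34 to n = 1.61) the reflected ray undergoes a half-wave phase shift.
Net: no relative phase inversion (both shifts match).
For bright reflection here: 2 n t = m λ.
λ = 2 n t / m. The longest wavelength is m = 1: λ = 2 × 1.34 × 264 / 1.00 = 708 nm.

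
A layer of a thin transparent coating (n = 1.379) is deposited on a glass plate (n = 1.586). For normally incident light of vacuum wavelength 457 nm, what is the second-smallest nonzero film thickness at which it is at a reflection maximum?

331 nm

Top surface (1.0 → 1.379): reflection off a higher-index medium gives a half-wave phase shift.
Ray reflecting at the bottom interface goes from n = 1.379 toward n = 1.586: a half-wave phase shift.
Net: no relative phase inversion (both shifts match).
With no net inversion, constructive interference in reflection requires 2 n t = m λ.
The second-smallest nonzero thickness corresponds to m = 2: t = m λ / (2 n) = 2.00 × 457 / (2 × 1.379) = 331 nm.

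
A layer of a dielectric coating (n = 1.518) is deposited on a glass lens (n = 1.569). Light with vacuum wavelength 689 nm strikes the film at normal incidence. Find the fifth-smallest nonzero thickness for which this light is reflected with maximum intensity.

1135 nm

Ray reflecting at the top interface goes from n = 1.0 toward n = 1.518: a half-wave phase shift.
At the lower boundary (n = 1.518 to n = 1.569) the reflected ray undergoes a half-wave phase shift.
Net: no relative phase inversion (both shifts match).
For maximum reflection here: 2 n t = m λ.
The fifth-smallest nonzero thickness corresponds to m = 5: t = m λ / (2 n) = 5.00 × 689 / (2 × 1.518) = 1135 nm.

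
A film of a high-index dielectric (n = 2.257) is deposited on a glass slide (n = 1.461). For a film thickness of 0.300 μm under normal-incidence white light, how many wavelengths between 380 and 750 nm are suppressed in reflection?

2

At the upper boundary (n = 1.0 to n = 2.257) the reflected ray undergoes a half-wave phase shift.
At the lower boundary (n = 2.257 to n = 1.461) the reflected ray undergoes no phase shift.
Exactly one π shift → a net half-wave offset.
For weak reflection here: 2 n t = m λ.
λ = 2 n t / m = 1354 / m nm.
m=1: 1354 nm (IR); m=2: 677 nm (visible); m=3: 451 nm (visible); m=4: 339 nm (UV).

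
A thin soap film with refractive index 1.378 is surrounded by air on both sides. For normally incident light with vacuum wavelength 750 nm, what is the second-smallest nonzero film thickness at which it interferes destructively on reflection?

Top surface (1.0 → 1.378): reflection off a higher-index medium gives a half-wave phase shift.
Bottom surface (1.378 → 1.0): reflection off a lower-index medium gives no phase shift.
The two reflections differ by half a wavelength.
For weak reflection here: 2 n t = m λ.
The second-smallest nonzero thickness corresponds to m = 2: t = m λ / (2 n) = 2.00 × 750 / (2 × 1.378) = 544 nm.

544 nm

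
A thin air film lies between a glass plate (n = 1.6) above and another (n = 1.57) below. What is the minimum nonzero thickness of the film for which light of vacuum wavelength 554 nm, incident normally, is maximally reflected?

139 nm

Ray reflecting at the top interface goes from n = 1.6 toward n = 1.0: no phase shift.
At the lower boundary (n = 1.0 to n = 1.57) the reflected ray undergoes a half-wave phase shift.
Exactly one π shift → a net half-wave offset.
For strong reflection here: 2 n t = (m + ½) λ.
Minimum at m = 0: t = λ / (4 n) = 554 / (4 × 1.0) = 139 nm.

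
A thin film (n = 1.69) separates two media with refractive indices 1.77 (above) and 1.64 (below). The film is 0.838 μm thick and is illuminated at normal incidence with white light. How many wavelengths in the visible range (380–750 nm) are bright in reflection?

4

At the upper boundary (n = 1.77 to n = 1.69) the reflected ray undergoes no phase shift.
At the lower boundary (n = 1.69 to n = 1.64) the reflected ray undergoes no phase shift.
The two reflections carry the same phase change, so no net offset.
For maximum reflection here: 2 n t = m λ.
λ = 2 n t / m = 2832 / m nm.
m=3: 944 nm (IR); m=4: 708 nm (visible); m=5: 566 nm (visible); m=6: 472 nm (visible); m=7: 405 nm (visible); m=8: 354 nm (UV).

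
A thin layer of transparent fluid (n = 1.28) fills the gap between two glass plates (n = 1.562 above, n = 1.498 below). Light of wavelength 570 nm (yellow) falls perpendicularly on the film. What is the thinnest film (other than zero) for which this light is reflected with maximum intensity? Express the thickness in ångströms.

Top surface (1.562 → 1.28): reflection off a lower-index medium gives no phase shift.
At the lower boundary (n = 1.28 to n = 1.498) the reflected ray undergoes a half-wave phase shift.
The two reflections differ by half a wavelength.
So the condition for constructive reflection is 2 n t = (m + ½) λ.
Minimum at m = 0: t = λ / (4 n) = 570 / (4 × 1.28) = 111 nm.

1113 Å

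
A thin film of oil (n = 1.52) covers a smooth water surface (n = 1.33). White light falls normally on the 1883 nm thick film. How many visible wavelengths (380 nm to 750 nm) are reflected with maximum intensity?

7

At the upper boundary (n = 1.0 to n = 1.52) the reflected ray undergoes a half-wave phase shift.
Ray reflecting at the bottom interface goes from n = 1.52 toward n = 1.33: no phase shift.
Net: one phase inversion between the two reflected rays.
With one net inversion, constructive interference in reflection requires 2 n t = (m + ½) λ.
λ = 2 n t / (m + ½) = 5724 / (m + ½) nm.
m=7: 763 nm (IR); m=8: 673 nm (visible); m=9: 603 nm (visible); m=10: 545 nm (visible); m=11: 498 nm (visible); m=12: 458 nm (visible); m=13: 424 nm (visible); m=14: 395 nm (visible); m=15: 369 nm (UV).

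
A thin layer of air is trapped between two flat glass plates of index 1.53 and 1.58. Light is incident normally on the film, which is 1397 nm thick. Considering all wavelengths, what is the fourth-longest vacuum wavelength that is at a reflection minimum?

At the upper boundary (n = 1.53 to n = 1.0) the reflected ray undergoes no phase shift.
Ray reflecting at the bottom interface goes from n = 1.0 toward n = 1.58: a half-wave phase shift.
Exactly one π shift → a net half-wave offset.
So the condition for destructive reflection is 2 n t = m λ.
λ = 2 n t / m. The fourth-longest wavelength is m = 4: λ = 2 × 1.0 × 1397 / 4.00 = 699 nm.

699 nm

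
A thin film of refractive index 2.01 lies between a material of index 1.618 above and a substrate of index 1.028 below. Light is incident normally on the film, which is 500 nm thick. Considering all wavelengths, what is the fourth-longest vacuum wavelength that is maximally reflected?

574 nm

Ray reflecting at the top interface goes from n = 1.618 toward n = 2.01: a half-wave phase shift.
Bottom surface (2.01 → 1.028): reflection off a lower-index medium gives no phase shift.
The two reflections differ by half a wavelength.
So the condition for constructive reflection is 2 n t = (m + ½) λ.
λ = 2 n t / (m + ½). The fourth-longest wavelength is m = 3: λ = 2 × 2.01 × 500 / 3.50 = 574 nm.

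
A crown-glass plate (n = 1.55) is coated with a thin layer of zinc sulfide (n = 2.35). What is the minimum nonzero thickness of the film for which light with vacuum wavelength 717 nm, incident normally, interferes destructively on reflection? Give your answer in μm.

Top surface (1.0 → 2.35): reflection off a higher-index medium gives a half-wave phase shift.
At the lower boundary (n = 2.35 to n = 1.55) the reflected ray undergoes no phase shift.
The two reflections differ by half a wavelength.
So the condition for destructive reflection is 2 n t = m λ.
Minimum nonzero at m = 1: t = λ / (2 n) = 717 / (2 × 2.35) = 153 nm.

0.153 μm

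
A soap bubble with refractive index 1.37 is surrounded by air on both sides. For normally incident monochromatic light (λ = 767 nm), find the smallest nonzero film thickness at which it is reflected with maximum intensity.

140 nm

Ray reflecting at the top interface goes from n = 1.0 toward n = 1.37: a half-wave phase shift.
At the lower boundary (n = 1.37 to n = 1.0) the reflected ray undergoes no phase shift.
The two reflections differ by half a wavelength.
So the condition for constructive reflection is 2 n t = (m + ½) λ.
Minimum at m = 0: t = λ / (4 n) = 767 / (4 × 1.37) = 140 nm.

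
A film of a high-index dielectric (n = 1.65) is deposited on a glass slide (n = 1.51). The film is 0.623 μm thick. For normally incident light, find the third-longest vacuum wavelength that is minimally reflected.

At the upper boundary (n = 1.0 to n = 1.65) the reflected ray undergoes a half-wave phase shift.
At the lower boundary (n = 1.65 to n = 1.51) the reflected ray undergoes no phase shift.
Exactly one π shift → a net half-wave offset.
So the condition for destructive reflection is 2 n t = m λ.
λ = 2 n t / m. The third-longest wavelength is m = 3: λ = 2 × 1.65 × 623 / 3.00 = 685 nm.

685 nm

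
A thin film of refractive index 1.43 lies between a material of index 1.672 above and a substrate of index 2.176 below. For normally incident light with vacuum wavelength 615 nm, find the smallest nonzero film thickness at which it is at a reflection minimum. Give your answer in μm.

0.215 μm

At the upper boundary (n = 1.672 to n = 1.43) the reflected ray undergoes no phase shift.
Bottom surface (1.43 → 2.176): reflection off a higher-index medium gives a half-wave phase shift.
The two reflections differ by half a wavelength.
So the condition for destructive reflection is 2 n t = m λ.
Minimum nonzero at m = 1: t = λ / (2 n) = 615 / (2 × 1.43) = 215 nm.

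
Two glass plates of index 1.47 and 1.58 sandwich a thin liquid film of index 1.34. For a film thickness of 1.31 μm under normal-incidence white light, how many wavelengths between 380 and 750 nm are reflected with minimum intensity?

Top surface (1.47 → 1.34): reflection off a lower-index medium gives no phase shift.
Ray reflecting at the bottom interface goes from n = 1.34 toward n = 1.58: a half-wave phase shift.
Net: one phase inversion between the two reflected rays.
So the condition for destructive reflection is 2 n t = m λ.
λ = 2 n t / m = 3511 / m nm.
m=4: 878 nm (IR); m=5: 702 nm (visible); m=6: 585 nm (visible); m=7: 502 nm (visible); m=8: 439 nm (visible); m=9: 390 nm (visible); m=10: 351 nm (UV).

5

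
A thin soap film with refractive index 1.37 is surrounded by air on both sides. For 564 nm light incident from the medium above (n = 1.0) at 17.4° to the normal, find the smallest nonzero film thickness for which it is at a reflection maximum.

105 nm

At the upper boundary (n = 1.0 to n = 1.37) the reflected ray undergoes a half-wave phase shift.
Bottom surface (1.37 → 1.0): reflection off a lower-index medium gives no phase shift.
Exactly one π shift → a net half-wave offset.
So the condition for constructive reflection is 2 n t cos θ_r = (m + ½) λ.
Snell's law: 1.0 sin 17.4° = 1.37 sin θ_r → sin θ_r = 0.218, cos θ_r = 0.976.
Minimum at m = 0: t = λ / (4 n cos θ_r) = 564 / (4 × 1.37 × 0.976) = 105 nm.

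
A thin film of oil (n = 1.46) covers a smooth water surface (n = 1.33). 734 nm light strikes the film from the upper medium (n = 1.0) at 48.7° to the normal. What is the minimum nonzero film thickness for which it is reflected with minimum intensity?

293 nm

Ray reflecting at the top interface goes from n = 1.0 toward n = 1.46: a half-wave phase shift.
At the lower boundary (n = 1.46 to n = 1.33) the reflected ray undergoes no phase shift.
Net: one phase inversion between the two reflected rays.
So the condition for destructive reflection is 2 n t cos θ_r = m λ.
Snell's law: 1.0 sin 48.7° = 1.46 sin θ_r → sin θ_r = 0.515, cos θ_r = 0.857.
Minimum nonzero at m = 1: t = λ / (2 n cos θ_r) = 734 / (2 × 1.46 × 0.857) = 293 nm.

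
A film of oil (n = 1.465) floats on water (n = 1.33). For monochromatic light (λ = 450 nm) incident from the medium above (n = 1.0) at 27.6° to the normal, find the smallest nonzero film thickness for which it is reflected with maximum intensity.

At the upper boundary (n = 1.0 to n = 1.465) the reflected ray undergoes a half-wave phase shift.
Bottom surface (1.465 → 1.33): reflection off a lower-index medium gives no phase shift.
Net: one phase inversion between the two reflected rays.
So the condition for constructive reflection is 2 n t cos θ_r = (m + ½) λ.
Snell's law: 1.0 sin 27.6° = 1.465 sin θ_r → sin θ_r = 0.316, cos θ_r = 0.949.
Minimum at m = 0: t = λ / (4 n cos θ_r) = 450 / (4 × 1.465 × 0.949) = 80.9 nm.

80.9 nm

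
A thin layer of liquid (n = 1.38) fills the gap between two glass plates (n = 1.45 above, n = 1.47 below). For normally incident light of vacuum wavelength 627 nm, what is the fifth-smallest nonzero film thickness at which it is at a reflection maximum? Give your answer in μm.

Top surface (1.45 → 1.38): reflection off a lower-index medium gives no phase shift.
At the lower boundary (n = 1.38 to n = 1.47) the reflected ray undergoes a half-wave phase shift.
Exactly one π shift → a net half-wave offset.
So the condition for constructive reflection is 2 n t = (m + ½) λ.
The fifth-smallest nonzero thickness corresponds to m = 4: t = (m + ½) λ / (2 n) = 4.50 × 627 / (2 × 1.38) = 1022 nm.

1.02 μm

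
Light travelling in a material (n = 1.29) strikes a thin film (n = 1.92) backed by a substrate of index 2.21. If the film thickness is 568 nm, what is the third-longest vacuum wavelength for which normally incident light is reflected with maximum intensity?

Ray reflecting at the top interface goes from n = 1.29 toward n = 1.92: a half-wave phase shift.
Ray reflecting at the bottom interface goes from n = 1.92 toward n = 2.21: a half-wave phase shift.
The two reflections carry the same phase change, so no net offset.
So the condition for constructive reflection is 2 n t = m λ.
λ = 2 n t / m. The third-longest wavelength is m = 3: λ = 2 × 1.92 × 568 / 3.00 = 727 nm.

727 nm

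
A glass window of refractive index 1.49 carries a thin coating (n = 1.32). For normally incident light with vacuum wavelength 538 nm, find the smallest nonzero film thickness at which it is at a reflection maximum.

204 nm

At the upper boundary (n = 1.0 to n = 1.32) the reflected ray undergoes a half-wave phase shift.
Ray reflecting at the bottom interface goes from n = 1.32 toward n = 1.49: a half-wave phase shift.
Net: no relative phase inversion (both shifts match).
With no net inversion, constructive interference in reflection requires 2 n t = m λ.
Minimum nonzero at m = 1: t = λ / (2 n) = 538 / (2 × 1.32) = 204 nm.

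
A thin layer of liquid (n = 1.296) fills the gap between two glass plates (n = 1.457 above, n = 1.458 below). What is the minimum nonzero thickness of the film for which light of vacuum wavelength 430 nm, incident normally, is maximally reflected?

Top surface (1.457 → 1.296): reflection off a lower-index medium gives no phase shift.
Bottom surface (1.296 → 1.458): reflection off a higher-index medium gives a half-wave phase shift.
The two reflections differ by half a wavelength.
With one net inversion, constructive interference in reflection requires 2 n t = (m + ½) λ.
Minimum at m = 0: t = λ / (4 n) = 430 / (4 × 1.296) = 82.9 nm.

82.9 nm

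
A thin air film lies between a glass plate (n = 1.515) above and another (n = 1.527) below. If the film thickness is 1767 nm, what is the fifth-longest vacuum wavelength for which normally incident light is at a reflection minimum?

At the upper boundary (n = 1.515 to n = 1.0) the reflected ray undergoes no phase shift.
Ray reflecting at the bottom interface goes from n = 1.0 toward n = 1.527: a half-wave phase shift.
Net: one phase inversion between the two reflected rays.
With one net inversion, destructive interference in reflection requires 2 n t = m λ.
λ = 2 n t / m. The fifth-longest wavelength is m = 5: λ = 2 × 1.0 × 1767 / 5.00 = 707 nm.

707 nm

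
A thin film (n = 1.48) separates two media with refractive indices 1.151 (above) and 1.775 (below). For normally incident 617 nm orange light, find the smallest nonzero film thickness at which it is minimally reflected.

104 nm

Ray reflecting at the top interface goes from n = 1.151 toward n = 1.48: a half-wave phase shift.
Bottom surface (1.48 → 1.775): reflection off a higher-index medium gives a half-wave phase shift.
Zero or two π shifts → no net half-wave offset.
With no net inversion, destructive interference in reflection requires 2 n t = (m + ½) λ.
Minimum at m = 0: t = λ / (4 n) = 617 / (4 × 1.48) = 104 nm.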